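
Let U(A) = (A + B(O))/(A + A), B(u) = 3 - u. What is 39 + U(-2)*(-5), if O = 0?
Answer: 161/4 ≈ 40.250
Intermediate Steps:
U(A) = (3 + A)/(2*A) (U(A) = (A + (3 - 1*0))/(A + A) = (A + (3 + 0))/((2*A)) = (A + 3)*(1/(2*A)) = (3 + A)*(1/(2*A)) = (3 + A)/(2*A))
39 + U(-2)*(-5) = 39 + ((1/2)*(3 - 2)/(-2))*(-5) = 39 + ((1/2)*(-1/2)*1)*(-5) = 39 - 1/4*(-5) = 39 + 5/4 = 161/4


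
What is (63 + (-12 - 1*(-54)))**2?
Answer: 11025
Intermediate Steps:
(63 + (-12 - 1*(-54)))**2 = (63 + (-12 + 54))**2 = (63 + 42)**2 = 105**2 = 11025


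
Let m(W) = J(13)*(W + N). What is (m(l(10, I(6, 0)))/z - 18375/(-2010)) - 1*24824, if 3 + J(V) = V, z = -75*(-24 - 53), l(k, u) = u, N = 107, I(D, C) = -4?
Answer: -3840568001/154770 ≈ -24815.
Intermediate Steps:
z = 5775 (z = -75*(-77) = 5775)
J(V) = -3 + V
m(W) = 1070 + 10*W (m(W) = (-3 + 13)*(W + 107) = 10*(107 + W) = 1070 + 10*W)
(m(l(10, I(6, 0)))/z - 18375/(-2010)) - 1*24824 = ((1070 + 10*(-4))/5775 - 18375/(-2010)) - 1*24824 = ((1070 - 40)*(1/5775) - 18375*(-1/2010)) - 24824 = (1030*(1/5775) + 1225/134) - 24824 = (206/1155 + 1225/134) - 24824 = 1442479/154770 - 24824 = -3840568001/154770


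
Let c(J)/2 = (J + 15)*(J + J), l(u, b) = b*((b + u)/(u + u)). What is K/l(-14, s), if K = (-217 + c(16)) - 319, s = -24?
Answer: -2534/57 ≈ -44.456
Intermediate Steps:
l(u, b) = b*(b + u)/(2*u) (l(u, b) = b*((b + u)/((2*u))) = b*((b + u)*(1/(2*u))) = b*((b + u)/(2*u)) = b*(b + u)/(2*u))
c(J) = 4*J*(15 + J) (c(J) = 2*((J + 15)*(J + J)) = 2*((15 + J)*(2*J)) = 2*(2*J*(15 + J)) = 4*J*(15 + J))
K = 1448 (K = (-217 + 4*16*(15 + 16)) - 319 = (-217 + 4*16*31) - 319 = (-217 + 1984) - 319 = 1767 - 319 = 1448)
K/l(-14, s) = 1448/(((1/2)*(-24)*(-24 - 14)/(-14))) = 1448/(((1/2)*(-24)*(-1/14)*(-38))) = 1448/(-228/7) = 1448*(-7/228) = -2534/57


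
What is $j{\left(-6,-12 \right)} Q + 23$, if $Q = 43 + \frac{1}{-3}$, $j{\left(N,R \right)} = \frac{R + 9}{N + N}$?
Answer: $\frac{101}{3} \approx 33.667$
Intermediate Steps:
$j{\left(N,R \right)} = \frac{9 + R}{2 N}$
$Q = \frac{128}{3}$ ($Q = 43 - \frac{1}{3} = \frac{128}{3} \approx 42.667$)
$j{\left(-6,-12 \right)} Q + 23 = \frac{9 - 12}{2 \left(-6\right)} \frac{128}{3} + 23 = \frac{1}{2} \left(- \frac{1}{6}\right) \left(-3\right) \frac{128}{3} + 23 = \frac{1}{4} \cdot \frac{128}{3} + 23 = \frac{32}{3} + 23 = \frac{101}{3}$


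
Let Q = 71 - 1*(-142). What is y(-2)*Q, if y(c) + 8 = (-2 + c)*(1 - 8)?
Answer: 4260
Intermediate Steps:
Q = 213 (Q = 71 + 142 = 213)
y(c) = 6 - 7*c (y(c) = -8 + (-2 + c)*(1 - 8) = -8 + (-2 + c)*(-7) = -8 + (14 - 7*c) = 6 - 7*c)
y(-2)*Q = (6 - 7*(-2))*213 = (6 + 14)*213 = 20*213 = 4260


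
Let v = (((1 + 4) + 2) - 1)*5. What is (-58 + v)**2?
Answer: 784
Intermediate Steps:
v = 30 (v = ((5 + 2) - 1)*5 = (7 - 1)*5 = 6*5 = 30)
(-58 + v)**2 = (-58 + 30)**2 = (-28)**2 = 784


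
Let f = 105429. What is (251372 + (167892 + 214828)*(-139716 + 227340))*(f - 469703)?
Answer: -12216186733498648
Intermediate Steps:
(251372 + (167892 + 214828)*(-139716 + 227340))*(f - 469703) = (251372 + (167892 + 214828)*(-139716 + 227340))*(105429 - 469703) = (251372 + 382720*87624)*(-364274) = (251372 + 33535457280)*(-364274) = 33535708652*(-364274) = -12216186733498648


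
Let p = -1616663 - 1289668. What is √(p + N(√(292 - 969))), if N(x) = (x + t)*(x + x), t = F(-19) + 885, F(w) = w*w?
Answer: √(-2907685 + 2492*I*√677) ≈ 19.01 + 1705.3*I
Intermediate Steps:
F(w) = w²
t = 1246 (t = (-19)² + 885 = 361 + 885 = 1246)
N(x) = 2*x*(1246 + x) (N(x) = (x + 1246)*(x + x) = (1246 + x)*(2*x) = 2*x*(1246 + x))
p = -2906331
√(p + N(√(292 - 969))) = √(-2906331 + 2*√(292 - 969)*(1246 + √(292 - 969))) = √(-2906331 + 2*√(-677)*(1246 + √(-677))) = √(-2906331 + 2*(I*√677)*(1246 + I*√677)) = √(-2906331 + 2*I*√677*(1246 + I*√677))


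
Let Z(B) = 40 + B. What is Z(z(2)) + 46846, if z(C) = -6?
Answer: 46880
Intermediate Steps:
Z(z(2)) + 46846 = (40 - 6) + 46846 = 34 + 46846 = 46880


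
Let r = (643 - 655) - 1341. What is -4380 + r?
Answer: -5733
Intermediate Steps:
r = -1353 (r = -12 - 1341 = -1353)
-4380 + r = -4380 - 1353 = -5733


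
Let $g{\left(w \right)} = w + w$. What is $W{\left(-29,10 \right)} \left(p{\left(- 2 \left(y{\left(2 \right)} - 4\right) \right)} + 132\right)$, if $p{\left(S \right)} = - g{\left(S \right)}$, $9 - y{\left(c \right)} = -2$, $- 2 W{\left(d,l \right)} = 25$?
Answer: $-2000$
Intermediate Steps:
$g{\left(w \right)} = 2 w$
$W{\left(d,l \right)} = - \frac{25}{2}$ ($W{\left(d,l \right)} = \left(- \frac{1}{2}\right) 25 = - \frac{25}{2}$)
$y{\left(c \right)} = 11$ ($y{\left(c \right)} = 9 - -2 = 9 + 2 = 11$)
$p{\left(S \right)} = - 2 S$
$W{\left(-29,10 \right)} \left(p{\left(- 2 \left(y{\left(2 \right)} - 4\right) \right)} + 132\right) = - \frac{25 \left(- 2 \left(- 2 \left(11 - 4\right)\right) + 132\right)}{2} = - \frac{25 \left(- 2 \left(\left(-2\right) 7\right) + 132\right)}{2} = - \frac{25 \left(\left(-2\right) \left(-14\right) + 132\right)}{2} = - \frac{25 \left(28 + 132\right)}{2} = \left(- \frac{25}{2}\right) 160 = -2000$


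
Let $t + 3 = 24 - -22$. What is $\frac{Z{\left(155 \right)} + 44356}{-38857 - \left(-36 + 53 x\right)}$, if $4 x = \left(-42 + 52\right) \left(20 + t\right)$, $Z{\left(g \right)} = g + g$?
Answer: $- \frac{89332}{94337} \approx -0.94695$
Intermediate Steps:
$t = 43$ ($t = -3 + \left(24 - -22\right) = -3 + \left(24 + 22\right) = -3 + 46 = 43$)
$Z{\left(g \right)} = 2 g$
$x = \frac{315}{2}$ ($x = \frac{\left(-42 + 52\right) \left(20 + 43\right)}{4} = \frac{10 \cdot 63}{4} = \frac{1}{4} \cdot 630 = \frac{315}{2} \approx 157.5$)
$\frac{Z{\left(155 \right)} + 44356}{-38857 - \left(-36 + 53 x\right)} = \frac{2 \cdot 155 + 44356}{-38857 + \left(\left(29 - -7\right) - \frac{16695}{2}\right)} = \frac{310 + 44356}{-38857 + \left(\left(29 + 7\right) - \frac{16695}{2}\right)} = \frac{44666}{-38857 + \left(36 - \frac{16695}{2}\right)} = \frac{44666}{-38857 - \frac{16623}{2}} = \frac{44666}{- \frac{94337}{2}} = 44666 \left(- \frac{2}{94337}\right) = - \frac{89332}{94337}$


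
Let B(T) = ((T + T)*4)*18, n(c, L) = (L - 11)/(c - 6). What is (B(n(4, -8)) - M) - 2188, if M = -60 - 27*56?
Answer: 752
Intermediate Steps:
n(c, L) = (-11 + L)/(-6 + c)
B(T) = 144*T (B(T) = ((2*T)*4)*18 = (8*T)*18 = 144*T)
M = -1572 (M = -60 - 1512 = -1572)
(B(n(4, -8)) - M) - 2188 = (144*((-11 - 8)/(-6 + 4)) - 1*(-1572)) - 2188 = (144*(-19/(-2)) + 1572) - 2188 = (144*(-½*(-19)) + 1572) - 2188 = (144*(19/2) + 1572) - 2188 = (1368 + 1572) - 2188 = 2940 - 2188 = 752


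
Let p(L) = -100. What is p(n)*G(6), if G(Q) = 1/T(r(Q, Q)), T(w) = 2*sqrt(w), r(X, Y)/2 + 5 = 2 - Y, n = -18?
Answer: 25*I*sqrt(2)/3 ≈ 11.785*I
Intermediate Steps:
r(X, Y) = -6 - 2*Y (r(X, Y) = -10 + 2*(2 - Y) = -10 + (4 - 2*Y) = -6 - 2*Y)
G(Q) = 1/(2*sqrt(-6 - 2*Q))
p(n)*G(6) = -25*sqrt(2)/sqrt(-3 - 1*6) = -25*sqrt(2)/sqrt(-3 - 6) = -25*sqrt(2)/sqrt(-9) = -25*sqrt(2)*(-I/3) = -(-25)*I*sqrt(2)/3 = 25*I*sqrt(2)/3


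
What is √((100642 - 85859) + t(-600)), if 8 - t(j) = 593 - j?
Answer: √13598 ≈ 116.61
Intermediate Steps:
t(j) = -585 + j (t(j) = 8 - (593 - j) = 8 + (-593 + j) = -585 + j)
√((100642 - 85859) + t(-600)) = √((100642 - 85859) + (-585 - 600)) = √(14783 - 1185) = √13598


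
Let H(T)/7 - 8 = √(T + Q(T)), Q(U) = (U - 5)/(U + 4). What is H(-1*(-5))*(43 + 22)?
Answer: 3640 + 455*√5 ≈ 4657.4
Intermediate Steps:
Q(U) = (-5 + U)/(4 + U)
H(T) = 56 + 7*√(T + (-5 + T)/(4 + T))
H(-1*(-5))*(43 + 22) = (56 + 7*√((-5 - 1*(-5) + (-1*(-5))*(4 - 1*(-5)))/(4 - 1*(-5))))*(43 + 22) = (56 + 7*√((-5 + 5 + 5*(4 + 5))/(4 + 5)))*65 = (56 + 7*√((-5 + 5 + 5*9)/9))*65 = (56 + 7*√((-5 + 5 + 45)/9))*65 = (56 + 7*√((⅑)*45))*65 = (56 + 7*√5)*65 = 3640 + 455*√5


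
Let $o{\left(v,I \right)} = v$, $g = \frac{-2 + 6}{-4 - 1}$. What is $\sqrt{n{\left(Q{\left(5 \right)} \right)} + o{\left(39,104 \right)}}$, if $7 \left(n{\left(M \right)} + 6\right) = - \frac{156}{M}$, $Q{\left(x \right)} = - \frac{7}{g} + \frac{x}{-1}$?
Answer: $\frac{\sqrt{33145}}{35} \approx 5.2016$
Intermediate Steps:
$g = - \frac{4}{5}$ ($g = \frac{4}{-5} = 4 \left(- \frac{1}{5}\right) = - \frac{4}{5} \approx -0.8$)
$Q{\left(x \right)} = \frac{35}{4} - x$ ($Q{\left(x \right)} = - \frac{7}{- \frac{4}{5}} + \frac{x}{-1} = \left(-7\right) \left(- \frac{5}{4}\right) + x \left(-1\right) = \frac{35}{4} - x$)
$n{\left(M \right)} = -6 - \frac{156}{7 M}$ ($n{\left(M \right)} = -6 + \frac{\left(-156\right) \frac{1}{M}}{7} = -6 - \frac{156}{7 M}$)
$\sqrt{n{\left(Q{\left(5 \right)} \right)} + o{\left(39,104 \right)}} = \sqrt{\left(-6 - \frac{156}{7 \left(\frac{35}{4} - 5\right)}\right) + 39} = \sqrt{\left(-6 - \frac{156}{7 \cdot \frac{15}{4}}\right) + 39} = \sqrt{\left(-6 - \frac{208}{35}\right) + 39} = \sqrt{- \frac{418}{35} + 39} = \sqrt{\frac{947}{35}} = \frac{\sqrt{33145}}{35}$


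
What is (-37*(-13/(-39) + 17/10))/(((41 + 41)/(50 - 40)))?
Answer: -2257/246 ≈ -9.1748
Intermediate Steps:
(-37*(-13/(-39) + 17/10))/(((41 + 41)/(50 - 40))) = (-37*(-13*(-1/39) + 17*(⅒)))/((82/10)) = (-37*(⅓ + 17/10))/((82*(⅒))) = (-37*61/30)/(41/5) = -2257/30*5/41 = -2257/246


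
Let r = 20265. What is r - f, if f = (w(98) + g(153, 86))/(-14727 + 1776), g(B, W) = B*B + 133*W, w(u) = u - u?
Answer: 262486862/12951 ≈ 20268.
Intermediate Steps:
w(u) = 0
g(B, W) = B² + 133*W
f = -34847/12951 (f = (0 + (153² + 133*86))/(-14727 + 1776) = (0 + (23409 + 11438))/(-12951) = (0 + 34847)*(-1/12951) = 34847*(-1/12951) = -34847/12951 ≈ -2.6907)
r - f = 20265 - 1*(-34847/12951) = 20265 + 34847/12951 = 262486862/12951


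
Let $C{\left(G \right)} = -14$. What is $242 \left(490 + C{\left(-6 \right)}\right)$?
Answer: $115192$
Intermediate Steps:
$242 \left(490 + C{\left(-6 \right)}\right) = 242 \left(490 - 14\right) = 242 \cdot 476 = 115192$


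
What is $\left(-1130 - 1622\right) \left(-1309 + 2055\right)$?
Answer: $-2052992$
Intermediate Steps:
$\left(-1130 - 1622\right) \left(-1309 + 2055\right) = \left(-2752\right) 746 = -2052992$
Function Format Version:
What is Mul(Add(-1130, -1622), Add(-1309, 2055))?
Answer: -2052992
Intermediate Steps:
Mul(Add(-1130, -1622), Add(-1309, 2055)) = Mul(-2752, 746) = -2052992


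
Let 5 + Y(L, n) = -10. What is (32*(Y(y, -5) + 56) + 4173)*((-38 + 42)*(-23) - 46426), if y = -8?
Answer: -255151230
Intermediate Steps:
Y(L, n) = -15 (Y(L, n) = -5 - 10 = -15)
(32*(Y(y, -5) + 56) + 4173)*((-38 + 42)*(-23) - 46426) = (32*(-15 + 56) + 4173)*((-38 + 42)*(-23) - 46426) = (32*41 + 4173)*(4*(-23) - 46426) = (1312 + 4173)*(-92 - 46426) = 5485*(-46518) = -255151230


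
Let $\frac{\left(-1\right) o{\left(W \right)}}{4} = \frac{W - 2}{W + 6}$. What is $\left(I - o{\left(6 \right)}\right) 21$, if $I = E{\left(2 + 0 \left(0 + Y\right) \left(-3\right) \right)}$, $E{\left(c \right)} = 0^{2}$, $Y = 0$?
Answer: $28$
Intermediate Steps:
$o{\left(W \right)} = - \frac{4 \left(-2 + W\right)}{6 + W}$ ($o{\left(W \right)} = - 4 \frac{W - 2}{W + 6} = - 4 \frac{-2 + W}{6 + W} = - \frac{4 \left(-2 + W\right)}{6 + W}$)
$E{\left(c \right)} = 0$
$I = 0$
$\left(I - o{\left(6 \right)}\right) 21 = \left(0 - \frac{4 \left(2 - 6\right)}{6 + 6}\right) 21 = \left(0 - \frac{4 \left(2 - 6\right)}{12}\right) 21 = \left(0 - 4 \cdot \frac{1}{12} \left(-4\right)\right) 21 = \left(0 - - \frac{4}{3}\right) 21 = \left(0 + \frac{4}{3}\right) 21 = \frac{4}{3} \cdot 21 = 28$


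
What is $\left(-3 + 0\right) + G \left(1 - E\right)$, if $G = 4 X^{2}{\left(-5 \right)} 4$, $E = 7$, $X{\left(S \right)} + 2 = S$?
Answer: $-4707$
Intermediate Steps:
$X{\left(S \right)} = -2 + S$
$G = 784$ ($G = 4 \left(-2 - 5\right)^{2} \cdot 4 = 4 \left(-7\right)^{2} \cdot 4 = 4 \cdot 49 \cdot 4 = 196 \cdot 4 = 784$)
$\left(-3 + 0\right) + G \left(1 - E\right) = \left(-3 + 0\right) + 784 \left(1 - 7\right) = -3 + 784 \left(1 - 7\right) = -3 + 784 \left(-6\right) = -3 - 4704 = -4707$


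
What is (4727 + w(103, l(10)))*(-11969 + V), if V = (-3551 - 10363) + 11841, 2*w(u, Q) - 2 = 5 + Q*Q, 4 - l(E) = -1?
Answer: -66601206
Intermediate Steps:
l(E) = 5 (l(E) = 4 - 1*(-1) = 4 + 1 = 5)
w(u, Q) = 7/2 + Q**2/2 (w(u, Q) = 1 + (5 + Q*Q)/2 = 1 + (5 + Q**2)/2 = 1 + (5/2 + Q**2/2) = 7/2 + Q**2/2)
V = -2073 (V = -13914 + 11841 = -2073)
(4727 + w(103, l(10)))*(-11969 + V) = (4727 + (7/2 + (1/2)*5**2))*(-11969 - 2073) = (4727 + (7/2 + (1/2)*25))*(-14042) = (4727 + (7/2 + 25/2))*(-14042) = (4727 + 16)*(-14042) = 4743*(-14042) = -66601206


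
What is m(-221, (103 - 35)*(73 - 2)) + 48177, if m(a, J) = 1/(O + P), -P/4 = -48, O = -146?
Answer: 2216143/46 ≈ 48177.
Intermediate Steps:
P = 192 (P = -4*(-48) = 192)
m(a, J) = 1/46 (m(a, J) = 1/(-146 + 192) = 1/46)
m(-221, (103 - 35)*(73 - 2)) + 48177 = 1/46 + 48177 = 2216143/46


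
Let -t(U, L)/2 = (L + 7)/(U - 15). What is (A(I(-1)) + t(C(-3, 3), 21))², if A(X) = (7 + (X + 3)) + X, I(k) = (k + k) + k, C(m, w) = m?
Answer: 4096/81 ≈ 50.568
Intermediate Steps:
t(U, L) = -2*(7 + L)/(-15 + U) (t(U, L) = -2*(L + 7)/(U - 15) = -2*(7 + L)/(-15 + U))
I(k) = 3*k (I(k) = 2*k + k = 3*k)
A(X) = 10 + 2*X (A(X) = (7 + (3 + X)) + X = (10 + X) + X = 10 + 2*X)
(A(I(-1)) + t(C(-3, 3), 21))² = ((10 + 2*(3*(-1))) + 2*(-7 - 1*21)/(-15 - 3))² = ((10 + 2*(-3)) + 2*(-7 - 21)/(-18))² = ((10 - 6) + 2*(-1/18)*(-28))² = (4 + 28/9)² = (64/9)² = 4096/81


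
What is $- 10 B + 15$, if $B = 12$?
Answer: $-105$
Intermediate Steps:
$- 10 B + 15 = \left(-10\right) 12 + 15 = -120 + 15 = -105$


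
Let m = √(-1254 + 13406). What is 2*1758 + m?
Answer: 3516 + 14*√62 ≈ 3626.2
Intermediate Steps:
m = 14*√62 (m = √12152 = 14*√62 ≈ 110.24)
2*1758 + m = 2*1758 + 14*√62 = 3516 + 14*√62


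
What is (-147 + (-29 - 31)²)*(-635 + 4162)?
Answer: 12178731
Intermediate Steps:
(-147 + (-29 - 31)²)*(-635 + 4162) = (-147 + (-60)²)*3527 = (-147 + 3600)*3527 = 3453*3527 = 12178731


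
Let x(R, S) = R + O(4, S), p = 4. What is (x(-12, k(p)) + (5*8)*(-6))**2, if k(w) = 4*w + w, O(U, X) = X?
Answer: 53824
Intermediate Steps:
k(w) = 5*w
x(R, S) = R + S
(x(-12, k(p)) + (5*8)*(-6))**2 = ((-12 + 5*4) + (5*8)*(-6))**2 = ((-12 + 20) + 40*(-6))**2 = (8 - 240)**2 = (-232)**2 = 53824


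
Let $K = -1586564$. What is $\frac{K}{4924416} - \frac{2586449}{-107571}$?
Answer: $\frac{49865406995}{2102080768} \approx 23.722$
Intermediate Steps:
$\frac{K}{4924416} - \frac{2586449}{-107571} = - \frac{1586564}{4924416} - \frac{2586449}{-107571} = \left(-1586564\right) \frac{1}{4924416} - - \frac{2586449}{107571} = - \frac{56663}{175872} + \frac{2586449}{107571} = \frac{49865406995}{2102080768}$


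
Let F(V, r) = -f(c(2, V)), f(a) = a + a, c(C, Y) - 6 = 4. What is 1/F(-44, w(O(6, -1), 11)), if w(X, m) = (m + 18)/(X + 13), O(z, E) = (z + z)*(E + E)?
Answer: -1/20 ≈ -0.050000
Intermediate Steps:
c(C, Y) = 10 (c(C, Y) = 6 + 4 = 10)
f(a) = 2*a
O(z, E) = 4*E*z (O(z, E) = (2*z)*(2*E) = 4*E*z)
w(X, m) = (18 + m)/(13 + X)
F(V, r) = -20 (F(V, r) = -2*10 = -1*20 = -20)
1/F(-44, w(O(6, -1), 11)) = 1/(-20) = -1/20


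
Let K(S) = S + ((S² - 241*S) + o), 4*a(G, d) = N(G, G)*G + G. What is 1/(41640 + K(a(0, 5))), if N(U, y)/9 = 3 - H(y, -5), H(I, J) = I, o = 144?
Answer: 1/41784 ≈ 2.3933e-5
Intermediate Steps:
N(U, y) = 27 - 9*y (N(U, y) = 9*(3 - y) = 27 - 9*y)
a(G, d) = G/4 + G*(27 - 9*G)/4 (a(G, d) = ((27 - 9*G)*G + G)/4 = (G*(27 - 9*G) + G)/4 = (G + G*(27 - 9*G))/4 = G/4 + G*(27 - 9*G)/4)
K(S) = 144 + S² - 240*S (K(S) = S + ((S² - 241*S) + 144) = S + (144 + S² - 241*S) = 144 + S² - 240*S)
1/(41640 + K(a(0, 5))) = 1/(41640 + (144 + ((¼)*0*(28 - 9*0))² - 60*0*(28 - 9*0))) = 1/(41640 + (144 + ((¼)*0*(28 + 0))² - 60*0*(28 + 0))) = 1/(41640 + (144 + ((¼)*0*28)² - 60*0*28)) = 1/(41640 + (144 + 0² - 240*0)) = 1/(41640 + (144 + 0 + 0)) = 1/(41640 + 144) = 1/41784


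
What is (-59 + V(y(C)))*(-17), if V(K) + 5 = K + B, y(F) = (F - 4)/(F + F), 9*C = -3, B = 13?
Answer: 1513/2 ≈ 756.50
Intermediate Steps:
C = -1/3 (C = (1/9)*(-3) = -1/3 ≈ -0.33333)
y(F) = (-4 + F)/(2*F) (y(F) = (-4 + F)/((2*F)) = (-4 + F)*(1/(2*F)) = (-4 + F)/(2*F))
V(K) = 8 + K (V(K) = -5 + (K + 13) = -5 + (13 + K) = 8 + K)
(-59 + V(y(C)))*(-17) = (-59 + (8 + (-4 - 1/3)/(2*(-1/3))))*(-17) = (-59 + (8 + (1/2)*(-3)*(-13/3)))*(-17) = (-59 + (8 + 13/2))*(-17) = (-59 + 29/2)*(-17) = -89/2*(-17) = 1513/2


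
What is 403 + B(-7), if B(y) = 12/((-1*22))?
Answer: 4427/11 ≈ 402.45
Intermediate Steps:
B(y) = -6/11 (B(y) = 12/(-22) = 12*(-1/22) = -6/11)
403 + B(-7) = 403 - 6/11 = 4427/11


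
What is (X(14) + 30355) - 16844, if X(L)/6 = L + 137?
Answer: 14417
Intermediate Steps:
X(L) = 822 + 6*L (X(L) = 6*(L + 137) = 6*(137 + L) = 822 + 6*L)
(X(14) + 30355) - 16844 = ((822 + 6*14) + 30355) - 16844 = ((822 + 84) + 30355) - 16844 = (906 + 30355) - 16844 = 31261 - 16844 = 14417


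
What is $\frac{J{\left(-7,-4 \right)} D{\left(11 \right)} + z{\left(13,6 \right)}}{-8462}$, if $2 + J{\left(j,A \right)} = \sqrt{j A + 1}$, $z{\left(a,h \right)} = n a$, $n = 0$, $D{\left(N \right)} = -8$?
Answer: $- \frac{8}{4231} + \frac{4 \sqrt{29}}{4231} \approx 0.0032003$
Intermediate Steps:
$z{\left(a,h \right)} = 0$ ($z{\left(a,h \right)} = 0 a = 0$)
$J{\left(j,A \right)} = -2 + \sqrt{1 + A j}$ ($J{\left(j,A \right)} = -2 + \sqrt{j A + 1} = -2 + \sqrt{A j + 1} = -2 + \sqrt{1 + A j}$)
$\frac{J{\left(-7,-4 \right)} D{\left(11 \right)} + z{\left(13,6 \right)}}{-8462} = \frac{\left(-2 + \sqrt{1 - -28}\right) \left(-8\right) + 0}{-8462} = \left(\left(-2 + \sqrt{1 + 28}\right) \left(-8\right) + 0\right) \left(- \frac{1}{8462}\right) = \left(\left(-2 + \sqrt{29}\right) \left(-8\right) + 0\right) \left(- \frac{1}{8462}\right) = \left(\left(16 - 8 \sqrt{29}\right) + 0\right) \left(- \frac{1}{8462}\right) = \left(16 - 8 \sqrt{29}\right) \left(- \frac{1}{8462}\right) = - \frac{8}{4231} + \frac{4 \sqrt{29}}{4231}$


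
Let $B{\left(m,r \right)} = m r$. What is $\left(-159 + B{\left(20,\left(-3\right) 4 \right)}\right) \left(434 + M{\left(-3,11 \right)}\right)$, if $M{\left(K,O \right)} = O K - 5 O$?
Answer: $-138054$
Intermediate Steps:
$M{\left(K,O \right)} = - 5 O + K O$ ($M{\left(K,O \right)} = K O - 5 O = - 5 O + K O$)
$\left(-159 + B{\left(20,\left(-3\right) 4 \right)}\right) \left(434 + M{\left(-3,11 \right)}\right) = \left(-159 + 20 \left(\left(-3\right) 4\right)\right) \left(434 + 11 \left(-5 - 3\right)\right) = \left(-159 + 20 \left(-12\right)\right) \left(434 + 11 \left(-8\right)\right) = \left(-159 - 240\right) \left(434 - 88\right) = \left(-399\right) 346 = -138054$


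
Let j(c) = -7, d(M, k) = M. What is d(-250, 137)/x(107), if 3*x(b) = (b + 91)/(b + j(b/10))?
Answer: -12500/33 ≈ -378.79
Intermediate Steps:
x(b) = (91 + b)/(3*(-7 + b)) (x(b) = ((b + 91)/(b - 7))/3 = ((91 + b)/(-7 + b))/3 = (91 + b)/(3*(-7 + b)))
d(-250, 137)/x(107) = -250*3*(-7 + 107)/(91 + 107) = -250/((⅓)*198/100) = -250/((⅓)*(1/100)*198) = -250/33/50 = -250*50/33 = -12500/33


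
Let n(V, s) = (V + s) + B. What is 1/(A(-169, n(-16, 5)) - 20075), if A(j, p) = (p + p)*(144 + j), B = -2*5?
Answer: -1/19025 ≈ -5.2562e-5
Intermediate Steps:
B = -10
n(V, s) = -10 + V + s (n(V, s) = (V + s) - 10 = -10 + V + s)
A(j, p) = 2*p*(144 + j) (A(j, p) = (2*p)*(144 + j) = 2*p*(144 + j))
1/(A(-169, n(-16, 5)) - 20075) = 1/(2*(-10 - 16 + 5)*(144 - 169) - 20075) = 1/(2*(-21)*(-25) - 20075) = 1/(1050 - 20075) = 1/(-19025) = -1/19025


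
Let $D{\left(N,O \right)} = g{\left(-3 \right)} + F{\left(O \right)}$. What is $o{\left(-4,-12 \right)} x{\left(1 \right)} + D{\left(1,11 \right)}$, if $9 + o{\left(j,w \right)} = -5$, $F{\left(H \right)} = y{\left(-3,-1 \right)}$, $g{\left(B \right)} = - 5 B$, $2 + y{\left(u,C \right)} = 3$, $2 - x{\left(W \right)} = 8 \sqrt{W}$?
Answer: $100$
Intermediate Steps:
$x{\left(W \right)} = 2 - 8 \sqrt{W}$
$y{\left(u,C \right)} = 1$ ($y{\left(u,C \right)} = -2 + 3 = 1$)
$F{\left(H \right)} = 1$
$D{\left(N,O \right)} = 16$ ($D{\left(N,O \right)} = \left(-5\right) \left(-3\right) + 1 = 15 + 1 = 16$)
$o{\left(j,w \right)} = -14$ ($o{\left(j,w \right)} = -9 - 5 = -14$)
$o{\left(-4,-12 \right)} x{\left(1 \right)} + D{\left(1,11 \right)} = - 14 \left(2 - 8 \sqrt{1}\right) + 16 = - 14 \left(2 - 8\right) + 16 = \left(-14\right) \left(-6\right) + 16 = 84 + 16 = 100$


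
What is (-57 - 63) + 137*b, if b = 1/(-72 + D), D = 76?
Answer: -343/4 ≈ -85.750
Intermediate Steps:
b = 1/4 (b = 1/(-72 + 76) = 1/4 ≈ 0.25000)
(-57 - 63) + 137*b = (-57 - 63) + 137*(1/4) = -120 + 137/4 = -343/4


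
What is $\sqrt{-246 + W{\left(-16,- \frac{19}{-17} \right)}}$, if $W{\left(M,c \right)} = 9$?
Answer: $i \sqrt{237} \approx 15.395 i$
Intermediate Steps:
$\sqrt{-246 + W{\left(-16,- \frac{19}{-17} \right)}} = \sqrt{-246 + 9} = \sqrt{-237} = i \sqrt{237}$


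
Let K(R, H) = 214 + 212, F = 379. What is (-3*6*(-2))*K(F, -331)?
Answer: 15336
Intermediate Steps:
K(R, H) = 426
(-3*6*(-2))*K(F, -331) = (-3*6*(-2))*426 = -18*(-2)*426 = 36*426 = 15336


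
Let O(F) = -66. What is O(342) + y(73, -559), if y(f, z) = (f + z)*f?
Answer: -35544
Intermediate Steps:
y(f, z) = f*(f + z)
O(342) + y(73, -559) = -66 + 73*(73 - 559) = -66 + 73*(-486) = -66 - 35478 = -35544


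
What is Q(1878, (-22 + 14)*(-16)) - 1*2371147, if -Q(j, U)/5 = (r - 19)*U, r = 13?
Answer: -2367307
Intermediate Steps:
Q(j, U) = 30*U (Q(j, U) = -5*(13 - 19)*U = -(-30)*U = 30*U)
Q(1878, (-22 + 14)*(-16)) - 1*2371147 = 30*((-22 + 14)*(-16)) - 1*2371147 = 30*(-8*(-16)) - 2371147 = 30*128 - 2371147 = 3840 - 2371147 = -2367307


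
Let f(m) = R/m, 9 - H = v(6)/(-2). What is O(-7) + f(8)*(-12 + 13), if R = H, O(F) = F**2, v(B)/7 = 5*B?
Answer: 253/4 ≈ 63.250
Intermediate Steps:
v(B) = 35*B (v(B) = 7*(5*B) = 35*B)
H = 114 (H = 9 - 35*6/(-2) = 9 - 210*(-1)/2 = 9 - 1*(-105) = 9 + 105 = 114)
R = 114
f(m) = 114/m
O(-7) + f(8)*(-12 + 13) = (-7)**2 + (114/8)*(-12 + 13) = 49 + (114*(1/8))*1 = 49 + (57/4)*1 = 49 + 57/4 = 253/4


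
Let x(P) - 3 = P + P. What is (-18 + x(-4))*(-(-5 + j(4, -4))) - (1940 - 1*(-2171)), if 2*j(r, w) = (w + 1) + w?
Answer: -8613/2 ≈ -4306.5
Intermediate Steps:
x(P) = 3 + 2*P (x(P) = 3 + (P + P) = 3 + 2*P)
j(r, w) = ½ + w (j(r, w) = ((w + 1) + w)/2 = ((1 + w) + w)/2 = (1 + 2*w)/2 = ½ + w)
(-18 + x(-4))*(-(-5 + j(4, -4))) - (1940 - 1*(-2171)) = (-18 + (3 + 2*(-4)))*(-(-5 + (½ - 4))) - (1940 - 1*(-2171)) = (-18 + (3 - 8))*(-(-5 - 7/2)) - (1940 + 2171) = (-18 - 5)*(-1*(-17/2)) - 1*4111 = -23*17/2 - 4111 = -391/2 - 4111 = -8613/2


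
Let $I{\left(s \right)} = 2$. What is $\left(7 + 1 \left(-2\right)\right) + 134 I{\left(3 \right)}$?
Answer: $273$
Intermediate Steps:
$\left(7 + 1 \left(-2\right)\right) + 134 I{\left(3 \right)} = \left(7 + 1 \left(-2\right)\right) + 134 \cdot 2 = \left(7 - 2\right) + 268 = 5 + 268 = 273$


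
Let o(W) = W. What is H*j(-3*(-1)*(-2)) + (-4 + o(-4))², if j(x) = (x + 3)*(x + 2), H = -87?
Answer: -980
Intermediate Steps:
j(x) = (2 + x)*(3 + x) (j(x) = (3 + x)*(2 + x) = (2 + x)*(3 + x))
H*j(-3*(-1)*(-2)) + (-4 + o(-4))² = -87*(6 + (-3*(-1)*(-2))² + 5*(-3*(-1)*(-2))) + (-4 - 4)² = -87*(6 + (3*(-2))² + 5*(3*(-2))) + (-8)² = -87*(6 + (-6)² + 5*(-6)) + 64 = -87*(6 + 36 - 30) + 64 = -87*12 + 64 = -1044 + 64 = -980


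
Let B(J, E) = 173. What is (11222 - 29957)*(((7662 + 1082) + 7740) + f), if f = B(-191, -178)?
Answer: -312068895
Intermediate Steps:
f = 173
(11222 - 29957)*(((7662 + 1082) + 7740) + f) = (11222 - 29957)*(((7662 + 1082) + 7740) + 173) = -18735*((8744 + 7740) + 173) = -18735*(16484 + 173) = -18735*16657 = -312068895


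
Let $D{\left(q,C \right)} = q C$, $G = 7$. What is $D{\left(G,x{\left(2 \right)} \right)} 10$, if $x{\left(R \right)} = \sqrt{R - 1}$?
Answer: $70$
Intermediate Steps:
$x{\left(R \right)} = \sqrt{-1 + R}$
$D{\left(q,C \right)} = C q$
$D{\left(G,x{\left(2 \right)} \right)} 10 = \sqrt{-1 + 2} \cdot 7 \cdot 10 = \sqrt{1} \cdot 7 \cdot 10 = 1 \cdot 7 \cdot 10 = 7 \cdot 10 = 70$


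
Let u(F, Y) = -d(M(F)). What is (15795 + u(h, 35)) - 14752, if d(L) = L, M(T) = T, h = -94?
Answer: 1137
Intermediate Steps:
u(F, Y) = -F
(15795 + u(h, 35)) - 14752 = (15795 - 1*(-94)) - 14752 = (15795 + 94) - 14752 = 15889 - 14752 = 1137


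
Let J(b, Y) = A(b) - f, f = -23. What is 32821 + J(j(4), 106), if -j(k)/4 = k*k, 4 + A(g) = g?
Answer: 32776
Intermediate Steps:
A(g) = -4 + g
j(k) = -4*k² (j(k) = -4*k*k = -4*k²)
J(b, Y) = 19 + b (J(b, Y) = (-4 + b) - 1*(-23) = (-4 + b) + 23 = 19 + b)
32821 + J(j(4), 106) = 32821 + (19 - 4*4²) = 32821 + (19 - 4*16) = 32821 + (19 - 64) = 32821 - 45 = 32776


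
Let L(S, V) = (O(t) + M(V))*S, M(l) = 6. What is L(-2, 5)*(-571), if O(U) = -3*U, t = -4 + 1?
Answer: 17130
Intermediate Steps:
t = -3
L(S, V) = 15*S (L(S, V) = (-3*(-3) + 6)*S = (9 + 6)*S = 15*S)
L(-2, 5)*(-571) = (15*(-2))*(-571) = -30*(-571) = 17130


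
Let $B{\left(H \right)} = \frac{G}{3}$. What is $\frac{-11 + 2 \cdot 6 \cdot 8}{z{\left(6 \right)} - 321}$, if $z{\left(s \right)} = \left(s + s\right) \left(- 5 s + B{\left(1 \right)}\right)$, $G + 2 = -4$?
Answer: $- \frac{17}{141} \approx -0.12057$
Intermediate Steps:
$G = -6$ ($G = -2 - 4 = -6$)
$B{\left(H \right)} = -2$ ($B{\left(H \right)} = - \frac{6}{3} = \left(-6\right) \frac{1}{3} = -2$)
$z{\left(s \right)} = 2 s \left(-2 - 5 s\right)$ ($z{\left(s \right)} = \left(s + s\right) \left(- 5 s - 2\right) = 2 s \left(-2 - 5 s\right)$)
$\frac{-11 + 2 \cdot 6 \cdot 8}{z{\left(6 \right)} - 321} = \frac{-11 + 2 \cdot 6 \cdot 8}{\left(-2\right) 6 \left(2 + 5 \cdot 6\right) - 321} = \frac{-11 + 12 \cdot 8}{\left(-2\right) 6 \left(2 + 30\right) - 321} = \frac{-11 + 96}{\left(-2\right) 6 \cdot 32 - 321} = \frac{85}{-384 - 321} = \frac{85}{-705} = 85 \left(- \frac{1}{705}\right) = - \frac{17}{141}$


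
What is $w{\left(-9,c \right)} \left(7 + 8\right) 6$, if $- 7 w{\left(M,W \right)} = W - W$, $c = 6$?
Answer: $0$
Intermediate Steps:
$w{\left(M,W \right)} = 0$ ($w{\left(M,W \right)} = - \frac{W - W}{7} = \left(- \frac{1}{7}\right) 0 = 0$)
$w{\left(-9,c \right)} \left(7 + 8\right) 6 = 0 \left(7 + 8\right) 6 = 0 \cdot 15 \cdot 6 = 0 \cdot 90 = 0$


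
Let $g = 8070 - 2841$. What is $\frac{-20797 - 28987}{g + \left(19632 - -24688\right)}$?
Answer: $- \frac{49784}{49549} \approx -1.0047$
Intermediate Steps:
$g = 5229$ ($g = 8070 - 2841 = 5229$)
$\frac{-20797 - 28987}{g + \left(19632 - -24688\right)} = \frac{-20797 - 28987}{5229 + \left(19632 - -24688\right)} = - \frac{49784}{5229 + \left(19632 + 24688\right)} = - \frac{49784}{5229 + 44320} = - \frac{49784}{49549}$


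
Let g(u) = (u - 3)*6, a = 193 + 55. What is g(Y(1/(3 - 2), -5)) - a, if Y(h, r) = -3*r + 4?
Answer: -152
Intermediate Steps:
a = 248
Y(h, r) = 4 - 3*r
g(u) = -18 + 6*u (g(u) = (-3 + u)*6 = -18 + 6*u)
g(Y(1/(3 - 2), -5)) - a = (-18 + 6*(4 - 3*(-5))) - 1*248 = (-18 + 6*(4 + 15)) - 248 = (-18 + 6*19) - 248 = (-18 + 114) - 248 = 96 - 248 = -152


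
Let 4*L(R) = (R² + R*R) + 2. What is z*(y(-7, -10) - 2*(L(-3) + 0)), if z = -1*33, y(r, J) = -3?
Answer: 429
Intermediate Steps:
L(R) = ½ + R²/2 (L(R) = ((R² + R*R) + 2)/4 = ((R² + R²) + 2)/4 = (2*R² + 2)/4 = (2 + 2*R²)/4 = ½ + R²/2)
z = -33
z*(y(-7, -10) - 2*(L(-3) + 0)) = -33*(-3 - 2*((½ + (½)*(-3)²) + 0)) = -33*(-3 - 2*((½ + (½)*9) + 0)) = -33*(-3 - 2*((½ + 9/2) + 0)) = -33*(-3 - 2*(5 + 0)) = -33*(-3 - 2*5) = -33*(-3 - 10) = -33*(-13) = 429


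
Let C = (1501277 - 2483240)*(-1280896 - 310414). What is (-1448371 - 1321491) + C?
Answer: 1562604771668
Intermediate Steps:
C = 1562607541530 (C = -981963*(-1591310) = 1562607541530)
(-1448371 - 1321491) + C = (-1448371 - 1321491) + 1562607541530 = -2769862 + 1562607541530 = 1562604771668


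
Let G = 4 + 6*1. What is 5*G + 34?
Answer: 84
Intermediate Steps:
G = 10 (G = 4 + 6 = 10)
5*G + 34 = 5*10 + 34 = 50 + 34 = 84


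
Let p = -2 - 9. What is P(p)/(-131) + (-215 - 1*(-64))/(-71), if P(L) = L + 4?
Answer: 20278/9301 ≈ 2.1802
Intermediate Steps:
p = -11
P(L) = 4 + L
P(p)/(-131) + (-215 - 1*(-64))/(-71) = (4 - 11)/(-131) + (-215 - 1*(-64))/(-71) = -7*(-1/131) + (-215 + 64)*(-1/71) = 7/131 - 151*(-1/71) = 7/131 + 151/71 = 20278/9301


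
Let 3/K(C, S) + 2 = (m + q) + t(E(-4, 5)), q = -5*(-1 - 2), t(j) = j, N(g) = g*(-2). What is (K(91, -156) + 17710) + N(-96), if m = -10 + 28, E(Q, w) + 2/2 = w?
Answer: 626573/35 ≈ 17902.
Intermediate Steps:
E(Q, w) = -1 + w
N(g) = -2*g
m = 18
q = 15 (q = -5*(-3) = 15)
K(C, S) = 3/35 (K(C, S) = 3/(-2 + ((18 + 15) + (-1 + 5))) = 3/(-2 + (33 + 4)) = 3/(-2 + 37) = 3/35)
(K(91, -156) + 17710) + N(-96) = (3/35 + 17710) - 2*(-96) = 619853/35 + 192 = 626573/35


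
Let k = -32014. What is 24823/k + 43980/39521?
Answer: 426945937/1265225294 ≈ 0.33745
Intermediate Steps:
24823/k + 43980/39521 = 24823/(-32014) + 43980/39521 = 24823*(-1/32014) + 43980*(1/39521) = -24823/32014 + 43980/39521 = 426945937/1265225294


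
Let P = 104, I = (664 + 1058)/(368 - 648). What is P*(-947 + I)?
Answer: -495638/5 ≈ -99128.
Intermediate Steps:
I = -123/20 (I = 1722/(-280) = 1722*(-1/280) = -123/20 ≈ -6.1500)
P*(-947 + I) = 104*(-947 - 123/20) = 104*(-19063/20) = -495638/5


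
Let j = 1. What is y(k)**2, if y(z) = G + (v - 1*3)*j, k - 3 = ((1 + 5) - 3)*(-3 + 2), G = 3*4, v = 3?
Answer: 144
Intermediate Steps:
G = 12
k = 0 (k = 3 + ((1 + 5) - 3)*(-3 + 2) = 3 + (6 - 3)*(-1) = 3 + 3*(-1) = 3 - 3 = 0)
y(z) = 12 (y(z) = 12 + (3 - 1*3)*1 = 12 + (3 - 3)*1 = 12 + 0*1 = 12 + 0 = 12)
y(k)**2 = 12**2 = 144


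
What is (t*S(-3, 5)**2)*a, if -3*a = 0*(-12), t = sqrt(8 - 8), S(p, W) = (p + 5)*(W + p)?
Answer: 0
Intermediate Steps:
S(p, W) = (5 + p)*(W + p)
t = 0 (t = sqrt(0) = 0)
a = 0 (a = -0*(-12) = -1/3*0 = 0)
(t*S(-3, 5)**2)*a = (0*((-3)**2 + 5*5 + 5*(-3) + 5*(-3))**2)*0 = (0*(9 + 25 - 15 - 15)**2)*0 = (0*4**2)*0 = (0*16)*0 = 0*0 = 0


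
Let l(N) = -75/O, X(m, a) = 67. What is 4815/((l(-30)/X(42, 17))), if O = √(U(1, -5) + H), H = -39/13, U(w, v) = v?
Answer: -43014*I*√2/5 ≈ -12166.0*I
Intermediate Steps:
H = -3 (H = -39*1/13 = -3)
O = 2*I*√2 (O = √(-5 - 3) = √(-8) = 2*I*√2 ≈ 2.8284*I)
l(N) = 75*I*√2/4 (l(N) = -75*(-I*√2/4) = -(-75)*I*√2/4 = 75*I*√2/4)
4815/((l(-30)/X(42, 17))) = 4815/(((75*I*√2/4)/67)) = 4815/(((75*I*√2/4)*(1/67))) = 4815/((75*I*√2/268)) = 4815*(-134*I*√2/75) = -43014*I*√2/5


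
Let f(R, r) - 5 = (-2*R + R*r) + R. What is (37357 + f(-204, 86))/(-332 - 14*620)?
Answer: -3337/1502 ≈ -2.2217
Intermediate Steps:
f(R, r) = 5 - R + R*r (f(R, r) = 5 + ((-2*R + R*r) + R) = 5 + (-R + R*r) = 5 - R + R*r)
(37357 + f(-204, 86))/(-332 - 14*620) = (37357 + (5 - 1*(-204) - 204*86))/(-332 - 14*620) = (37357 + (5 + 204 - 17544))/(-332 - 8680) = (37357 - 17335)/(-9012) = 20022*(-1/9012) = -3337/1502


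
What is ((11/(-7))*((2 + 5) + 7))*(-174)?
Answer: 3828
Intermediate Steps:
((11/(-7))*((2 + 5) + 7))*(-174) = ((11*(-1/7))*(7 + 7))*(-174) = -11/7*14*(-174) = -22*(-174) = 3828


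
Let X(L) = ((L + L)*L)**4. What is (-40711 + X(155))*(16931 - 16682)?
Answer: 1327311677017546112961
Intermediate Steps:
X(L) = 16*L**8 (X(L) = ((2*L)*L)**4 = (2*L**2)**4 = 16*L**8)
(-40711 + X(155))*(16931 - 16682) = (-40711 + 16*155**8)*(16931 - 16682) = (-40711 + 16*333160561500390625)*249 = (-40711 + 5330568984006250000)*249 = 5330568984006209289*249 = 1327311677017546112961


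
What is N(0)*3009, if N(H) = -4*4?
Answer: -48144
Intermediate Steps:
N(H) = -16
N(0)*3009 = -16*3009 = -48144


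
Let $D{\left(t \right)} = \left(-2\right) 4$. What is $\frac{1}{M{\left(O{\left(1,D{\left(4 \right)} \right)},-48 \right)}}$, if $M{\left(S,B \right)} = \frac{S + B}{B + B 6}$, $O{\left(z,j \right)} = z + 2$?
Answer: $\frac{112}{15} \approx 7.4667$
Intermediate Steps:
$D{\left(t \right)} = -8$
$O{\left(z,j \right)} = 2 + z$
$M{\left(S,B \right)} = \frac{B + S}{7 B}$ ($M{\left(S,B \right)} = \frac{B + S}{B + 6 B} = \frac{B + S}{7 B}$)
$\frac{1}{M{\left(O{\left(1,D{\left(4 \right)} \right)},-48 \right)}} = \frac{1}{\frac{1}{7} \frac{1}{-48} \left(-48 + \left(2 + 1\right)\right)} = \frac{1}{\frac{1}{7} \left(- \frac{1}{48}\right) \left(-48 + 3\right)} = \frac{1}{\frac{1}{7} \left(- \frac{1}{48}\right) \left(-45\right)} = \frac{1}{\frac{15}{112}} = \frac{112}{15}$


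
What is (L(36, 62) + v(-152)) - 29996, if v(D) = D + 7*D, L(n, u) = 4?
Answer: -31208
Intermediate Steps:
v(D) = 8*D
(L(36, 62) + v(-152)) - 29996 = (4 + 8*(-152)) - 29996 = (4 - 1216) - 29996 = -1212 - 29996 = -31208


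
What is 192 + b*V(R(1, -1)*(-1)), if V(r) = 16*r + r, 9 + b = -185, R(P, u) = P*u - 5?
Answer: -19596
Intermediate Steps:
R(P, u) = -5 + P*u
b = -194 (b = -9 - 185 = -194)
V(r) = 17*r
192 + b*V(R(1, -1)*(-1)) = 192 - 3298*(-5 + 1*(-1))*(-1) = 192 - 3298*(-5 - 1)*(-1) = 192 - 3298*(-6*(-1)) = 192 - 3298*6 = 192 - 194*102 = 192 - 19788 = -19596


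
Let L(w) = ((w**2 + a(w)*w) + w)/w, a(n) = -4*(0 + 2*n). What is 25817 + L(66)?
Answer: 25356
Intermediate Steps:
a(n) = -8*n
L(w) = (w - 7*w**2)/w (L(w) = ((w**2 + (-8*w)*w) + w)/w = ((w**2 - 8*w**2) + w)/w = (-7*w**2 + w)/w = (w - 7*w**2)/w)
25817 + L(66) = 25817 + (1 - 7*66) = 25817 + (1 - 462) = 25817 - 461 = 25356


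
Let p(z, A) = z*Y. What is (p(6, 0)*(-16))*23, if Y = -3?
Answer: 6624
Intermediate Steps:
p(z, A) = -3*z (p(z, A) = z*(-3) = -3*z)
(p(6, 0)*(-16))*23 = (-3*6*(-16))*23 = -18*(-16)*23 = 288*23 = 6624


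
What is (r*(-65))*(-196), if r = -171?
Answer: -2178540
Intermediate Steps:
(r*(-65))*(-196) = -171*(-65)*(-196) = 11115*(-196) = -2178540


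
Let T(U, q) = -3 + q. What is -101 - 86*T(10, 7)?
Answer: -445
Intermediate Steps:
-101 - 86*T(10, 7) = -101 - 86*(-3 + 7) = -101 - 86*4 = -101 - 344 = -445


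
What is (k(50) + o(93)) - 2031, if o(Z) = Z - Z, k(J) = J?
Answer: -1981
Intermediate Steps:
o(Z) = 0
(k(50) + o(93)) - 2031 = (50 + 0) - 2031 = 50 - 2031 = -1981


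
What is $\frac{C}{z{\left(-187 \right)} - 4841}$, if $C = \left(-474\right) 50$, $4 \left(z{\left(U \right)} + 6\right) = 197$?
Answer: $\frac{31600}{6397} \approx 4.9398$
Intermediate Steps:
$z{\left(U \right)} = \frac{173}{4}$ ($z{\left(U \right)} = -6 + \frac{1}{4} \cdot 197 = -6 + \frac{197}{4} = \frac{173}{4}$)
$C = -23700$
$\frac{C}{z{\left(-187 \right)} - 4841} = - \frac{23700}{\frac{173}{4} - 4841} = - \frac{23700}{- \frac{19191}{4}} = \left(-23700\right) \left(- \frac{4}{19191}\right) = \frac{31600}{6397}$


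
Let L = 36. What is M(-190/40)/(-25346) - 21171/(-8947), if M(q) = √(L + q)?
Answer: 21171/8947 - 5*√5/50692 ≈ 2.3660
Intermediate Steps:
M(q) = √(36 + q)
M(-190/40)/(-25346) - 21171/(-8947) = √(36 - 190/40)/(-25346) - 21171/(-8947) = √(36 - 190*1/40)*(-1/25346) - 21171*(-1/8947) = √(36 - 19/4)*(-1/25346) + 21171/8947 = √(125/4)*(-1/25346) + 21171/8947 = (5*√5/2)*(-1/25346) + 21171/8947 = -5*√5/50692 + 21171/8947 = 21171/8947 - 5*√5/50692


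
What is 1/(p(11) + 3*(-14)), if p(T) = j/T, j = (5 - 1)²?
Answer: -11/446 ≈ -0.024664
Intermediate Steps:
j = 16 (j = 4² = 16)
p(T) = 16/T
1/(p(11) + 3*(-14)) = 1/(16/11 + 3*(-14)) = 1/(16*(1/11) - 42) = 1/(16/11 - 42) = 1/(-446/11) = -11/446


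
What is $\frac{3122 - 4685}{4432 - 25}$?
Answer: $- \frac{521}{1469} \approx -0.35466$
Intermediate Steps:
$\frac{3122 - 4685}{4432 - 25} = - \frac{1563}{4407} = \left(-1563\right) \frac{1}{4407} = - \frac{521}{1469}$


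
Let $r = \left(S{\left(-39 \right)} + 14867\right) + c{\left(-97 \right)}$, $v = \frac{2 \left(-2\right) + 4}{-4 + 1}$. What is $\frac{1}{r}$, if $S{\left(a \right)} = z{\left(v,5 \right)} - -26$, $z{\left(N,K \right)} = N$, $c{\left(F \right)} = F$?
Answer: $\frac{1}{14796} \approx 6.7586 \cdot 10^{-5}$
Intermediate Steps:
$v = 0$ ($v = \frac{-4 + 4}{-3} = 0 \left(- \frac{1}{3}\right) = 0$)
$S{\left(a \right)} = 26$ ($S{\left(a \right)} = 0 - -26 = 0 + 26 = 26$)
$r = 14796$ ($r = \left(26 + 14867\right) - 97 = 14893 - 97 = 14796$)
$\frac{1}{r} = \frac{1}{14796}$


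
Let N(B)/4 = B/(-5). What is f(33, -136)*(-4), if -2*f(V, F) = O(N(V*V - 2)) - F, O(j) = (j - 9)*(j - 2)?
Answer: 38296188/25 ≈ 1.5318e+6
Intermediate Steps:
N(B) = -4*B/5 (N(B) = 4*(B/(-5)) = 4*(B*(-⅕)) = 4*(-B/5) = -4*B/5)
O(j) = (-9 + j)*(-2 + j)
f(V, F) = -⅕ + F/2 - 22*V²/5 - (8/5 - 4*V²/5)²/2 (f(V, F) = -((18 + (-4*(V*V - 2)/5)² - (-44)*(V*V - 2)/5) - F)/2 = -((18 + (-4*(V² - 2)/5)² - (-44)*(V² - 2)/5) - F)/2 = -((18 + (-4*(-2 + V²)/5)² - (-44)*(-2 + V²)/5) - F)/2 = -((18 + (8/5 - 4*V²/5)² - 11*(8/5 - 4*V²/5)) - F)/2 = -((18 + (8/5 - 4*V²/5)² + (-88/5 + 44*V²/5)) - F)/2 = -((⅖ + (8/5 - 4*V²/5)² + 44*V²/5) - F)/2 = -(⅖ + (8/5 - 4*V²/5)² - F + 44*V²/5)/2 = -⅕ + F/2 - 22*V²/5 - (8/5 - 4*V²/5)²/2)
f(33, -136)*(-4) = (-37/25 + (½)*(-136) - 78/25*33² - 8/25*33⁴)*(-4) = (-37/25 - 68 - 78/25*1089 - 8/25*1185921)*(-4) = (-37/25 - 68 - 84942/25 - 9487368/25)*(-4) = -9574047/25*(-4) = 38296188/25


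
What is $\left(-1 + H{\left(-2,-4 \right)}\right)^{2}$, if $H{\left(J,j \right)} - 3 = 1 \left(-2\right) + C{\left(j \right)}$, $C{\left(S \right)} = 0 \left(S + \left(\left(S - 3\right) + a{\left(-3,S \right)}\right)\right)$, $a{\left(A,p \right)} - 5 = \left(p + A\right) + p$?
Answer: $0$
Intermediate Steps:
$a{\left(A,p \right)} = 5 + A + 2 p$ ($a{\left(A,p \right)} = 5 + \left(\left(p + A\right) + p\right) = 5 + \left(\left(A + p\right) + p\right) = 5 + \left(A + 2 p\right) = 5 + A + 2 p$)
$C{\left(S \right)} = 0$ ($C{\left(S \right)} = 0 \left(S + \left(\left(S - 3\right) + \left(5 - 3 + 2 S\right)\right)\right) = 0 \left(S + \left(\left(-3 + S\right) + \left(2 + 2 S\right)\right)\right) = 0 \left(S + \left(-1 + 3 S\right)\right) = 0 \left(-1 + 4 S\right) = 0$)
$H{\left(J,j \right)} = 1$ ($H{\left(J,j \right)} = 3 + \left(1 \left(-2\right) + 0\right) = 3 + \left(-2 + 0\right) = 3 - 2 = 1$)
$\left(-1 + H{\left(-2,-4 \right)}\right)^{2} = \left(-1 + 1\right)^{2} = 0^{2} = 0$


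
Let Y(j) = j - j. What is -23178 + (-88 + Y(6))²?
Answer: -15434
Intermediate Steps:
Y(j) = 0
-23178 + (-88 + Y(6))² = -23178 + (-88 + 0)² = -23178 + (-88)² = -23178 + 7744 = -15434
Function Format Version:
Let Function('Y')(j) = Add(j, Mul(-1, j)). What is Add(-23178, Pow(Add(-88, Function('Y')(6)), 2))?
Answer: -15434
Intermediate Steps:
Function('Y')(j) = 0
Add(-23178, Pow(Add(-88, Function('Y')(6)), 2)) = Add(-23178, Pow(Add(-88, 0), 2)) = Add(-23178, Pow(-88, 2)) = Add(-23178, 7744) = -15434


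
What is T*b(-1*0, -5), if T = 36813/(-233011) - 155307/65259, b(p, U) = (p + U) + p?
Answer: 64317698240/5068688283 ≈ 12.689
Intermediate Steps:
b(p, U) = U + 2*p (b(p, U) = (U + p) + p = U + 2*p)
T = -12863539648/5068688283 (T = 36813*(-1/233011) - 155307*1/65259 = -36813/233011 - 51769/21753 = -12863539648/5068688283 ≈ -2.5378)
T*b(-1*0, -5) = -12863539648*(-5 + 2*(-1*0))/5068688283 = -12863539648*(-5 + 2*0)/5068688283 = -12863539648*(-5 + 0)/5068688283 = -12863539648/5068688283*(-5) = 64317698240/5068688283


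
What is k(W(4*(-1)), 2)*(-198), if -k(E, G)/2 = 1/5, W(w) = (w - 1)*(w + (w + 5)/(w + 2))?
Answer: 396/5 ≈ 79.200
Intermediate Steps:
W(w) = (-1 + w)*(w + (5 + w)/(2 + w))
k(E, G) = -2/5
k(W(4*(-1)), 2)*(-198) = -2/5*(-198) = 396/5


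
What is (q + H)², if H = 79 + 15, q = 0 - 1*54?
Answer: 1600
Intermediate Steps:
q = -54 (q = 0 - 54 = -54)
H = 94
(q + H)² = (-54 + 94)² = 40² = 1600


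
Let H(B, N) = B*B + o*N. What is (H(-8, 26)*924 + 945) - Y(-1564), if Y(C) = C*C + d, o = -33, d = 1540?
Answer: -3180347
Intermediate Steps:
H(B, N) = B² - 33*N (H(B, N) = B*B - 33*N = B² - 33*N)
Y(C) = 1540 + C² (Y(C) = C*C + 1540 = C² + 1540 = 1540 + C²)
(H(-8, 26)*924 + 945) - Y(-1564) = (((-8)² - 33*26)*924 + 945) - (1540 + (-1564)²) = ((64 - 858)*924 + 945) - (1540 + 2446096) = (-794*924 + 945) - 1*2447636 = (-733656 + 945) - 2447636 = -732711 - 2447636 = -3180347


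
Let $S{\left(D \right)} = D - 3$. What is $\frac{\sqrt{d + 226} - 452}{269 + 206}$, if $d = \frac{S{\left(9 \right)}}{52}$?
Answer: $- \frac{452}{475} + \frac{\sqrt{152854}}{12350} \approx -0.91992$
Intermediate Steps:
$S{\left(D \right)} = -3 + D$
$d = \frac{3}{26}$ ($d = \frac{-3 + 9}{52} = 6 \cdot \frac{1}{52} = \frac{3}{26} \approx 0.11538$)
$\frac{\sqrt{d + 226} - 452}{269 + 206} = \frac{\sqrt{\frac{3}{26} + 226} - 452}{269 + 206} = \frac{\sqrt{\frac{5879}{26}} - 452}{475} = \left(\frac{\sqrt{152854}}{26} - 452\right) \frac{1}{475} = \left(-452 + \frac{\sqrt{152854}}{26}\right) \frac{1}{475} = - \frac{452}{475} + \frac{\sqrt{152854}}{12350}$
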